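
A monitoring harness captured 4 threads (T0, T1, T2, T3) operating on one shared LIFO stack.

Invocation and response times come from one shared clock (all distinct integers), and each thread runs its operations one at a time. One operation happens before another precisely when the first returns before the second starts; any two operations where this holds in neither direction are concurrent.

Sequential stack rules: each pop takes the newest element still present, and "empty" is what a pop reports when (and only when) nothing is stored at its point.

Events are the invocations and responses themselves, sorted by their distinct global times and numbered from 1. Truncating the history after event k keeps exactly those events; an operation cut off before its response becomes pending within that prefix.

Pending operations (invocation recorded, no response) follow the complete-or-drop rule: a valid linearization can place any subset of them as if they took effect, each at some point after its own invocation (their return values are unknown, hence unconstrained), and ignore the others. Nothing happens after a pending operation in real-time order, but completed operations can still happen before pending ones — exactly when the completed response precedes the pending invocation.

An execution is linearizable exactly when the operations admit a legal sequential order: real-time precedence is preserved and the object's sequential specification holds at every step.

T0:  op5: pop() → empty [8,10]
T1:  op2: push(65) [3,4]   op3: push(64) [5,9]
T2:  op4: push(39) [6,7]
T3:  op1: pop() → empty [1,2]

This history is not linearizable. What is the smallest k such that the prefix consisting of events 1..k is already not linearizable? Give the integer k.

10

a valid linearization of events 1..9 exists, for instance op1, op2, op3, op4:
1. op1 pop() → empty, leaving stack <>
2. op2 push(65), leaving stack <65>
3. op3 push(64), leaving stack <65,64>
4. op4 push(39), leaving stack <65,64,39>
with event 10 included (op5 responding at time 10), all real-time-consistent orders fail
for example op1, op2, op3, op4, op5 fails at step 5: op5 pop() → empty is not legal there
for example op1, op2, op4, op3, op5 fails at step 5: op5 pop() → empty is not legal there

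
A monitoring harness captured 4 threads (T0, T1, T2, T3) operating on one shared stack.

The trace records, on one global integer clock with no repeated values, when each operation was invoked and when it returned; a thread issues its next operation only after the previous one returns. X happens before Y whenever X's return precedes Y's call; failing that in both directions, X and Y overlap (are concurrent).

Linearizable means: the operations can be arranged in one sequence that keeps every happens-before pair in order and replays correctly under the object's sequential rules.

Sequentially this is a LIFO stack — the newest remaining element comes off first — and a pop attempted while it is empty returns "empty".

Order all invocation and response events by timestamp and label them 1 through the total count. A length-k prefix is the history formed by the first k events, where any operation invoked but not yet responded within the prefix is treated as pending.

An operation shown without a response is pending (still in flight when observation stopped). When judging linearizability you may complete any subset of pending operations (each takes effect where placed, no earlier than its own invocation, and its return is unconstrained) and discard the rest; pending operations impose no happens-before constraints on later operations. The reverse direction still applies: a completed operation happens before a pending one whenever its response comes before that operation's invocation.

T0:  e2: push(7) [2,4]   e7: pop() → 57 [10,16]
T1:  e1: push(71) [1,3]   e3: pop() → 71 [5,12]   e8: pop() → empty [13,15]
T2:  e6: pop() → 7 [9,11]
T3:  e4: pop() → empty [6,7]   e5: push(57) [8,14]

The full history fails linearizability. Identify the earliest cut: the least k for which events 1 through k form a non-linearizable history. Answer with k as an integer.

a valid linearization of events 1..6 exists, for instance e1, e2:
step 1: e1 push(71) — stack <71>
step 2: e2 push(7) — stack <71,7>
once event 7 joins (e4's response, time 7), exhaustive search finds no witness
include/drop combinations of the 1 pending operation (e3) were all tried; none helps
sample order e1, e2, e4 (pending dropped) stalls at step 3 — e4 pop() → empty has no legal effect
sample order e2, e1, e4 (pending dropped) stalls at step 3 — e4 pop() → empty has no legal effect

7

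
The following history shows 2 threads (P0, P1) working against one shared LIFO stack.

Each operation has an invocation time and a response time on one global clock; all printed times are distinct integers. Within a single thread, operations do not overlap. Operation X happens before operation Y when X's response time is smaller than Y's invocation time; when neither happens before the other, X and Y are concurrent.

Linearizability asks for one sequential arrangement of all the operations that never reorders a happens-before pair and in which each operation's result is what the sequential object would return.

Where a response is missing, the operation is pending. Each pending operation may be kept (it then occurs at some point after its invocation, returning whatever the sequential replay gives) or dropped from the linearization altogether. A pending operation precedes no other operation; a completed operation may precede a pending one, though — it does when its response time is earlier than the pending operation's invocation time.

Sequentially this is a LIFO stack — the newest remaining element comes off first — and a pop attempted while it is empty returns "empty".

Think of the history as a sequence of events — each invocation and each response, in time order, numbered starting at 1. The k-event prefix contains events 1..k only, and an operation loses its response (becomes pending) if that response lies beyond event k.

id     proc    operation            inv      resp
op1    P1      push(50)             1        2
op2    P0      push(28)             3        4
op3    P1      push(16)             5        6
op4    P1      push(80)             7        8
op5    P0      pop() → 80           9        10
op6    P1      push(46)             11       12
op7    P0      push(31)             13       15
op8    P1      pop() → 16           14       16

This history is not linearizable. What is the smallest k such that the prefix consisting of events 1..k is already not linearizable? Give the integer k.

events 1..15 are still linearizable — one witness is op1, op2, op3, op4, op5, op6, op7:
step 1: op1 push(50) — stack <50>
step 2: op2 push(28) — stack <50,28>
step 3: op3 push(16) — stack <50,28,16>
step 4: op4 push(80) — stack <50,28,16,80>
step 5: op5 pop() → 80 — stack <50,28,16>
step 6: op6 push(46) — stack <50,28,16,46>
step 7: op7 push(31) — stack <50,28,16,46,31>
adding event 16 (op8 responds at 16) leaves no legal real-time order
one such order, op1, op2, op3, op4, op5, op6, op7, op8, breaks at step 8 where op8 pop() → 16 is illegal
one such order, op1, op2, op3, op4, op5, op6, op8, op7, breaks at step 7 where op8 pop() → 16 is illegal

16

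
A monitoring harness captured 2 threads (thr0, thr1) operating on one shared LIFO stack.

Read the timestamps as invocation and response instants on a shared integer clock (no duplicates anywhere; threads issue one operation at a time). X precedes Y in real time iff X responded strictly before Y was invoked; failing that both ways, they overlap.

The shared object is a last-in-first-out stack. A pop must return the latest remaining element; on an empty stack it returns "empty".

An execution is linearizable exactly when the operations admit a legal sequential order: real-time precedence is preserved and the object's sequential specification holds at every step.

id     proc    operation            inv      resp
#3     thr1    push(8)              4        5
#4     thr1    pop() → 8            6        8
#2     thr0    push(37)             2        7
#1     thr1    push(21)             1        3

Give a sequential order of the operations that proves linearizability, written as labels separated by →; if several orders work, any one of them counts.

#1 → #2 → #3 → #4

after step 1 (#1 push(21)): stack <21>
after step 2 (#2 push(37)): stack <21,37>
after step 3 (#3 push(8)): stack <21,37,8>
after step 4 (#4 pop() → 8): stack <21,37>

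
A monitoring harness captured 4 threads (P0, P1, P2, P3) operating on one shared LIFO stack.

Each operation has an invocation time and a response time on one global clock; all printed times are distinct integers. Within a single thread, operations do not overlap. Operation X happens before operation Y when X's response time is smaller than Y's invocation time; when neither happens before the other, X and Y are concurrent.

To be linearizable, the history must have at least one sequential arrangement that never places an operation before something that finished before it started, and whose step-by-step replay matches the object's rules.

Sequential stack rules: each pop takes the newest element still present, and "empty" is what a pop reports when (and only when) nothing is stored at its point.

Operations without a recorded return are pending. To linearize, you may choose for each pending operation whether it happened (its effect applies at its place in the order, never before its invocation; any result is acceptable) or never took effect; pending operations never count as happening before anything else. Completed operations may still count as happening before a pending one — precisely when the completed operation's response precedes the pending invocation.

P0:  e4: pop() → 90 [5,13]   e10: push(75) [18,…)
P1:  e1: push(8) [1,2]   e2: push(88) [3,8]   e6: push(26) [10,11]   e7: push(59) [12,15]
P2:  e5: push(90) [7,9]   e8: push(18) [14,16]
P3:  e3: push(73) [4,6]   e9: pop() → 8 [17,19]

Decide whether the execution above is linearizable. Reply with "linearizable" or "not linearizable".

not linearizable

cut after 18 events: linearizable; cut after 19 events (e9 responds, time 19): not linearizable
no legal order exists: 33 real-time-consistent candidates over 9 completed LIFO stack operations, all rejected
including or dropping the 1 pending operation (e10) in any combination fails
e.g. e1, e2, e3, e4, e5, e6, e7, e8, e9 (pending dropped): illegal at step 4, since e4 pop() → 90 cannot apply there
e.g. e1, e2, e3, e4, e5, e6, e8, e7, e9 (pending dropped): illegal at step 4, since e4 pop() → 90 cannot apply there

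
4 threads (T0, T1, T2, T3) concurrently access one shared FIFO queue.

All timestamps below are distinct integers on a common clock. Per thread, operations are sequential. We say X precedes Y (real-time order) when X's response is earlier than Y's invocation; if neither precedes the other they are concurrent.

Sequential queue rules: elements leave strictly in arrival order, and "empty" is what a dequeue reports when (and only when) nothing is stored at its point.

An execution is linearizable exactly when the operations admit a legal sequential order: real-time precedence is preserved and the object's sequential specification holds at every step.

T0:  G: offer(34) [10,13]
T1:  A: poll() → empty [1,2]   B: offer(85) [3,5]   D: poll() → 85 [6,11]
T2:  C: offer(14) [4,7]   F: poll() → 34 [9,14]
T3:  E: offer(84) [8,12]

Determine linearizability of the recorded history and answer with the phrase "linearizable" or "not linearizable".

not linearizable

through event 13 a valid linearization exists; event 14 (F responding at time 14) ends that
all 54 real-time-respecting orders fail — 7 completed FIFO queue operations, no legal replay
e.g. A, B, C, D, E, F, G: illegal at step 6, since F poll() → 34 cannot apply there
e.g. A, B, C, D, E, G, F: illegal at step 7, since F poll() → 34 cannot apply there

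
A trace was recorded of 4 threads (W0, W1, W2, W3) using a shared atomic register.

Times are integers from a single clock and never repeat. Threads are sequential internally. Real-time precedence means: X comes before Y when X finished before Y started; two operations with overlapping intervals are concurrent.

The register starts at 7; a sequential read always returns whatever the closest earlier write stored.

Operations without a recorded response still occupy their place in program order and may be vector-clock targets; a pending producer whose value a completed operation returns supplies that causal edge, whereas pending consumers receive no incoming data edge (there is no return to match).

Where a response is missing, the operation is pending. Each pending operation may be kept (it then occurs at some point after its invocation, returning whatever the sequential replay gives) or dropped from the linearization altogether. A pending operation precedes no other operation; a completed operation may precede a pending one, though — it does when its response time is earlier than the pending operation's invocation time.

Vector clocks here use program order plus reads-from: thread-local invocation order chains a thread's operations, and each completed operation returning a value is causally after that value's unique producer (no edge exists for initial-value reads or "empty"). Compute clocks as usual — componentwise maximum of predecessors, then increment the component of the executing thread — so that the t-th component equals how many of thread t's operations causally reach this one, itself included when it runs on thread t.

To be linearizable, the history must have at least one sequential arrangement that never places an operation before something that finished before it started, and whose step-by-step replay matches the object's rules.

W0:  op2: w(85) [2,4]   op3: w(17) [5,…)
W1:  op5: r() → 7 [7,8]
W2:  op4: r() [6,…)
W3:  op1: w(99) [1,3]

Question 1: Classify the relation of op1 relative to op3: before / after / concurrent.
before

op1 spans [1,3], op3 spans [5,…)
resp(op1)=3 < inv(op3)=5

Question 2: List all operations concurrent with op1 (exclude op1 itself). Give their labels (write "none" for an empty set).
op2

concurrent with op1 ([1,3]): every op whose interval crosses 1..3
op2 [2,4]: concurrent
op3 [5,…): after
op4 [6,…): after
op5 [7,8]: after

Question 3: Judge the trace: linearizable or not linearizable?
not linearizable

through event 7 a valid linearization exists; event 8 (op5 responding at time 8) ends that
all 2 real-time-respecting orders fail — 3 completed atomic register operations, no legal replay
include/drop combinations of the 2 pending operations (op3, op4) were all tried; none helps
e.g. op1, op2, op5 (pending dropped): illegal at step 3, since op5 r() → 7 cannot apply there
e.g. op2, op1, op5 (pending dropped): illegal at step 3, since op5 r() → 7 cannot apply there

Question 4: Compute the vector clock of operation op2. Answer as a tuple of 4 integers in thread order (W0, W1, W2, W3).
(1, 0, 0, 0)

root op op1, invoked 1: fresh clock plus W3's own tick → (0, 0, 0, 1)
root op op4, invoked 6: fresh clock plus W2's own tick → (0, 0, 1, 0)
root op op5, invoked 7: fresh clock plus W1's own tick → (0, 1, 0, 0)
root op op2, invoked 2: fresh clock plus W0's own tick → (1, 0, 0, 0)
from VC(op2)=(1, 0, 0, 0), op3 (invoked 5) maxes components and bumps W0 → (2, 0, 0, 0)
target: VC(op2) = (1, 0, 0, 0)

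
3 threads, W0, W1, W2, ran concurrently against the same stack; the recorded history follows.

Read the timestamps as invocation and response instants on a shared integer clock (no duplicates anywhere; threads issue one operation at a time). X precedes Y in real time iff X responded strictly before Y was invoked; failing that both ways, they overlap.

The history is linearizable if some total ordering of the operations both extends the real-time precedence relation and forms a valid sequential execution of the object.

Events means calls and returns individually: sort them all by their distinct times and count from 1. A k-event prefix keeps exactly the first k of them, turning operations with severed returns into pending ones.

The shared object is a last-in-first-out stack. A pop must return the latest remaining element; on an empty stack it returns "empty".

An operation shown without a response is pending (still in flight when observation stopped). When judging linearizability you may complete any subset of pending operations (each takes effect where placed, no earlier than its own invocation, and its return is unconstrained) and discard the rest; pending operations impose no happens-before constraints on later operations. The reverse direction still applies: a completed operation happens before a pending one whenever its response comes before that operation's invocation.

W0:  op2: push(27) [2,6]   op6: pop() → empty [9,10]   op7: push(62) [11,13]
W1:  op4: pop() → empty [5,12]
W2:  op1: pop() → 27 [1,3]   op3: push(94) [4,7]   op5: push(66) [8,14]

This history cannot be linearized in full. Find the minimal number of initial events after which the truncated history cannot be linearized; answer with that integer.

events 1..11 are still linearizable — one witness is op2, op1, op3, op4, op6:
after step 1 (op2 push(27)): stack <27>
after step 2 (op1 pop() → 27): stack <>
after step 3 (op3 push(94)): stack <94>
after step 4 (op4 pop() (pending, included)): stack <>
after step 5 (op6 pop() → empty): stack <>
include event 12 — op4 responding at 12 — and every candidate order breaks
no completion choice of the 2 pending operations (op5, op7) rescues it — every subset was tried
for example op1, op2, op3, op4, op6 (pending dropped) fails at step 1: op1 pop() → 27 is not legal there
for example op1, op2, op3, op6, op4 (pending dropped) fails at step 1: op1 pop() → 27 is not legal there

12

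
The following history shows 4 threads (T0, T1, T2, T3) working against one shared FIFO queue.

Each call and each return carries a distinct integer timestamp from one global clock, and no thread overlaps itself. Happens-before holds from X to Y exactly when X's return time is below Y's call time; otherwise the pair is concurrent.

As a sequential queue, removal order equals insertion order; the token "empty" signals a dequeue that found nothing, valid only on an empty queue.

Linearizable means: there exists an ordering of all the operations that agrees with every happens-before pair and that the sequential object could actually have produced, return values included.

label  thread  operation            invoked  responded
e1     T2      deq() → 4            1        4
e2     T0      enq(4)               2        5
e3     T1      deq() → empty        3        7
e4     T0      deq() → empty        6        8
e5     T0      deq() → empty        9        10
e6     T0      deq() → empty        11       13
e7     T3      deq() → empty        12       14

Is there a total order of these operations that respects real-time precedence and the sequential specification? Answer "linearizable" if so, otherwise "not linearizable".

witness order: e2, e1, e3, e4, e5, e6, e7
1. e2 enq(4), leaving queue <4>
2. e1 deq() → 4, leaving queue <>
3. e3 deq() → empty, leaving queue <>
4. e4 deq() → empty, leaving queue <>
5. e5 deq() → empty, leaving queue <>
6. e6 deq() → empty, leaving queue <>
7. e7 deq() → empty, leaving queue <>

linearizable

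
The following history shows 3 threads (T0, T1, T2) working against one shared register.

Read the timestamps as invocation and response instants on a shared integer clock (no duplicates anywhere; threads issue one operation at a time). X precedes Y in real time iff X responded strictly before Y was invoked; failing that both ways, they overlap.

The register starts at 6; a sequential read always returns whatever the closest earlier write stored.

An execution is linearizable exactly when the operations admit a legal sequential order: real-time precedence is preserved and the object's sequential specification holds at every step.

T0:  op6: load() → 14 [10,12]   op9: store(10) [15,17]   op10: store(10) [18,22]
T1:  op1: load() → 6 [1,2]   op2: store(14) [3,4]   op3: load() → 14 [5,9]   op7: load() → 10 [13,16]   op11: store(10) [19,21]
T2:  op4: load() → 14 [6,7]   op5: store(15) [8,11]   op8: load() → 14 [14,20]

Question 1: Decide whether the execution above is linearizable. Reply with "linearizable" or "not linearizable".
not linearizable

prefix check: 1..19 passes, 1..20 fails once op8's time-20 response joins
9 completed operations, 30 real-time-consistent orders — every register replay fails
completion choices over the 2 pending operations (op10, op11) were checked; none helps
e.g. op1, op2, op3, op4, op5, op6, op7, op8, op9 (pending dropped): illegal at step 6, since op6 load() → 14 cannot apply there
e.g. op1, op2, op3, op4, op5, op6, op7, op9, op8 (pending dropped): illegal at step 6, since op6 load() → 14 cannot apply there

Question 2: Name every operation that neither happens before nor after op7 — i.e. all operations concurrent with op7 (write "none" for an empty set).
Answer: op8, op9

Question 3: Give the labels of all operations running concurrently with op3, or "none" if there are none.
Answer: op4, op5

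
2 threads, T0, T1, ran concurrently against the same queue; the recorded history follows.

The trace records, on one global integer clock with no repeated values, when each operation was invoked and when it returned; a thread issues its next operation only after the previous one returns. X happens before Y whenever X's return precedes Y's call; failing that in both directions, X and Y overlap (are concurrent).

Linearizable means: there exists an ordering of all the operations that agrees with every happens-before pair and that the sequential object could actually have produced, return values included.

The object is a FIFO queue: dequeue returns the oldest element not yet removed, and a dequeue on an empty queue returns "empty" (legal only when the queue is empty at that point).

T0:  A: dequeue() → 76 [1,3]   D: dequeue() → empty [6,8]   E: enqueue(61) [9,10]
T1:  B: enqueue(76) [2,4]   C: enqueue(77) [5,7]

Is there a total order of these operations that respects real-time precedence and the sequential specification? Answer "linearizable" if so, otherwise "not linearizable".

linearizable

one valid linearization: B, A, D, C, E
step 1: B enqueue(76) — queue <76>
step 2: A dequeue() → 76 — queue <>
step 3: D dequeue() → empty — queue <>
step 4: C enqueue(77) — queue <77>
step 5: E enqueue(61) — queue <77,61>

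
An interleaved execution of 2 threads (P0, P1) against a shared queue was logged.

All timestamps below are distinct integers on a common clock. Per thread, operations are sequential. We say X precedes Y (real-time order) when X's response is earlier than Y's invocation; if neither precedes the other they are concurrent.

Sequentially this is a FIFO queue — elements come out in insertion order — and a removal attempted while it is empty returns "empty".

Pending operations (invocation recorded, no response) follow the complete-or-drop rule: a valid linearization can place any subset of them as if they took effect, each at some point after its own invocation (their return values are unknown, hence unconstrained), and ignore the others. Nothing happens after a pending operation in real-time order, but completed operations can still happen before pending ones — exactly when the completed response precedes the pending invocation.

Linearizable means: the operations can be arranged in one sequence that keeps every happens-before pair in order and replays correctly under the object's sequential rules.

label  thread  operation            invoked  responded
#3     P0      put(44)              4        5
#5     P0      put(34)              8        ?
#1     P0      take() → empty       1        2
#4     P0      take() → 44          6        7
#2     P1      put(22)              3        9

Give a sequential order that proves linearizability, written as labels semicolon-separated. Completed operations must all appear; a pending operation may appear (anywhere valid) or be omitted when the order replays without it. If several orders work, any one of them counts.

1. #1 take() → empty, leaving queue <>
2. #3 put(44), leaving queue <44>
3. #2 put(22), leaving queue <44,22>
4. #4 take() → 44, leaving queue <22>

#1; #3; #2; #4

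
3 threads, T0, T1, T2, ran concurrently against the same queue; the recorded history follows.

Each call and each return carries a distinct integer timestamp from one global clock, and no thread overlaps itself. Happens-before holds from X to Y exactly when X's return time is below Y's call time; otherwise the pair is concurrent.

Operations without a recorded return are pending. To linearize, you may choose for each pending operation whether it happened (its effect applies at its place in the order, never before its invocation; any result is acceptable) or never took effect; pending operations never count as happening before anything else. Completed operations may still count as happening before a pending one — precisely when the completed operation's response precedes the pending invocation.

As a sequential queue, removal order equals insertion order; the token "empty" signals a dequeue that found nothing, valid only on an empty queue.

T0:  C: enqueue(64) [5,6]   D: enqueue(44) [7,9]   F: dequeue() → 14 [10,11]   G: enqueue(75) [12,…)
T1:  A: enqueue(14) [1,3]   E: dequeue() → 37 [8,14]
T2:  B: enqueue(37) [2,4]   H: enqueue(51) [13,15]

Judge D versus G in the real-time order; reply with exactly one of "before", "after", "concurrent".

before

D spans [7,9], G spans [12,…)
resp(D)=9 < inv(G)=12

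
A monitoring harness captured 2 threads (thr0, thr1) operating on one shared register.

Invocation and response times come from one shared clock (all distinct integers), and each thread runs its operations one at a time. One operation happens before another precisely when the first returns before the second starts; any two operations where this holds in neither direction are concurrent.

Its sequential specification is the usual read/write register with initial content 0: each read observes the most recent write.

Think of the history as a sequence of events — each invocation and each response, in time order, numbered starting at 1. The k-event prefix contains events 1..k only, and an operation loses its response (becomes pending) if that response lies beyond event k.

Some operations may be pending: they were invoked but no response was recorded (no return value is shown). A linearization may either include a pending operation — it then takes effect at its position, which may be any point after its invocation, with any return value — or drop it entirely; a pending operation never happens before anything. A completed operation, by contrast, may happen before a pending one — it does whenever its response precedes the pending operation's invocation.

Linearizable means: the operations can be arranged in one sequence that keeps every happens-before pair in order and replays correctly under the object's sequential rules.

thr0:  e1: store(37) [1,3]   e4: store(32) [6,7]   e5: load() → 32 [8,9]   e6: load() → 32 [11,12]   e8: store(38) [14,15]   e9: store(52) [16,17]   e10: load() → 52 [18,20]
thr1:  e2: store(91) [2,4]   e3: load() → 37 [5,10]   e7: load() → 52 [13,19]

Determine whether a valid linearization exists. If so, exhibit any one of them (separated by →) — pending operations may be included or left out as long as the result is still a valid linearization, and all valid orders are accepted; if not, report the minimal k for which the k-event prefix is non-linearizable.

1. e2 store(91), leaving value 91
2. e1 store(37), leaving value 37
3. e3 load() → 37, leaving value 37
4. e4 store(32), leaving value 32
5. e5 load() → 32, leaving value 32
6. e6 load() → 32, leaving value 32
7. e8 store(38), leaving value 38
8. e9 store(52), leaving value 52
9. e7 load() → 52, leaving value 52
10. e10 load() → 52, leaving value 52

linearizable — witness: e2 → e1 → e3 → e4 → e5 → e6 → e8 → e9 → e7 → e10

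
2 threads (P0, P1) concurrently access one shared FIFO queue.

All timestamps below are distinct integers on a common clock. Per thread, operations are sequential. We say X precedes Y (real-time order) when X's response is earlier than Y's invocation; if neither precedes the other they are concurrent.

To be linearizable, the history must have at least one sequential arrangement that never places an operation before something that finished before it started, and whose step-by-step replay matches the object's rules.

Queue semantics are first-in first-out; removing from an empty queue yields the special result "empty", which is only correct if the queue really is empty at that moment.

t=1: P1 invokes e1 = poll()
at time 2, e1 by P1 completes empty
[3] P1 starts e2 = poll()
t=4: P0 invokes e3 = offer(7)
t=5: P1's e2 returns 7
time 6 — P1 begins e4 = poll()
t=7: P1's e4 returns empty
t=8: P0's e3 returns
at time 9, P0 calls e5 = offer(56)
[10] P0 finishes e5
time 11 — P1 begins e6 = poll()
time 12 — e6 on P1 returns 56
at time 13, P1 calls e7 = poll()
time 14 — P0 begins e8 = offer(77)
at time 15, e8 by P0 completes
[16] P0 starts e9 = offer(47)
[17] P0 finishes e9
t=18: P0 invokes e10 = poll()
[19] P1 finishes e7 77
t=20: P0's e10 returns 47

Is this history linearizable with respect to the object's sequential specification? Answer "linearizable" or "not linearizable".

linearizable

witness order: e1, e3, e2, e4, e5, e6, e8, e7, e9, e10
1. e1 poll() → empty, leaving queue <>
2. e3 offer(7), leaving queue <7>
3. e2 poll() → 7, leaving queue <>
4. e4 poll() → empty, leaving queue <>
5. e5 offer(56), leaving queue <56>
6. e6 poll() → 56, leaving queue <>
7. e8 offer(77), leaving queue <77>
8. e7 poll() → 77, leaving queue <>
9. e9 offer(47), leaving queue <47>
10. e10 poll() → 47, leaving queue <>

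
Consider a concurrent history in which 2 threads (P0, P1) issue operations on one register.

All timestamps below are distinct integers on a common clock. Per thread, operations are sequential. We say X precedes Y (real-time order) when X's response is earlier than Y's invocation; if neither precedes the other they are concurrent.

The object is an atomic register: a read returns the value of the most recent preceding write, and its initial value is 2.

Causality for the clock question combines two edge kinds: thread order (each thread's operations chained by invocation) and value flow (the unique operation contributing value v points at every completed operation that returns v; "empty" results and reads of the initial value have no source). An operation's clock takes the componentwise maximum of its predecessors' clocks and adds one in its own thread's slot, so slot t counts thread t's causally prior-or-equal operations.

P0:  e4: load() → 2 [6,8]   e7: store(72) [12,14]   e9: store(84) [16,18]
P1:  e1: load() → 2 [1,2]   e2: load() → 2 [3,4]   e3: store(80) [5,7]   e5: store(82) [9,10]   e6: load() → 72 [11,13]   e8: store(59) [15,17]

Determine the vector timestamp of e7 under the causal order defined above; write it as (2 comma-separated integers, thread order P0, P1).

(2, 0)

e1, invoked 1, has no incoming edges; only P1's bump applies → (0, 1)
e4, invoked 6, has no incoming edges; only P0's bump applies → (1, 0)
VC(e2, invoked at 3): max of VC(e1)=(0, 1), then +1 on thread P1 → (0, 2)
VC(e7, invoked at 12): max of VC(e4)=(1, 0), then +1 on thread P0 → (2, 0)
VC(e3, invoked at 5): max of VC(e2)=(0, 2), then +1 on thread P1 → (0, 3)
VC(e9, invoked at 16): max of VC(e7)=(2, 0), then +1 on thread P0 → (3, 0)
VC(e5, invoked at 9): max of VC(e3)=(0, 3), then +1 on thread P1 → (0, 4)
VC(e6, invoked at 11): max of VC(e5)=(0, 4), VC(e7)=(2, 0), then +1 on thread P1 → (2, 5)
VC(e8, invoked at 15): max of VC(e6)=(2, 5), then +1 on thread P1 → (2, 6)
target: VC(e7) = (2, 0)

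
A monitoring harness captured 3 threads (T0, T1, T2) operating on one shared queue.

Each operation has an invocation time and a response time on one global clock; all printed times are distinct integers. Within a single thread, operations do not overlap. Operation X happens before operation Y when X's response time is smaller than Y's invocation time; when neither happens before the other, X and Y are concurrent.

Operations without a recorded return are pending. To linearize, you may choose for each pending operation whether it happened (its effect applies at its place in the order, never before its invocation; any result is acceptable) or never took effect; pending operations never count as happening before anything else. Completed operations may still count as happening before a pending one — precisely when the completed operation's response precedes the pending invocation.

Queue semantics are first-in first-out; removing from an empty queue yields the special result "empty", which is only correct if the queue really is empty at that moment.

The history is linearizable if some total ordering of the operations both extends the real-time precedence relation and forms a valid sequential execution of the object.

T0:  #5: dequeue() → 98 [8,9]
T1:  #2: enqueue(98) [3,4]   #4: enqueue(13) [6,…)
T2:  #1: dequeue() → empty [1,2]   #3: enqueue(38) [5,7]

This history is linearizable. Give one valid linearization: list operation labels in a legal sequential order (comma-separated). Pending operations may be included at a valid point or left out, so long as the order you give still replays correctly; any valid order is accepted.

after step 1 (#1 dequeue() → empty): queue <>
after step 2 (#2 enqueue(98)): queue <98>
after step 3 (#3 enqueue(38)): queue <98,38>
after step 4 (#4 enqueue(13) (pending, included)): queue <98,38,13>
after step 5 (#5 dequeue() → 98): queue <38,13>

#1, #2, #3, #4, #5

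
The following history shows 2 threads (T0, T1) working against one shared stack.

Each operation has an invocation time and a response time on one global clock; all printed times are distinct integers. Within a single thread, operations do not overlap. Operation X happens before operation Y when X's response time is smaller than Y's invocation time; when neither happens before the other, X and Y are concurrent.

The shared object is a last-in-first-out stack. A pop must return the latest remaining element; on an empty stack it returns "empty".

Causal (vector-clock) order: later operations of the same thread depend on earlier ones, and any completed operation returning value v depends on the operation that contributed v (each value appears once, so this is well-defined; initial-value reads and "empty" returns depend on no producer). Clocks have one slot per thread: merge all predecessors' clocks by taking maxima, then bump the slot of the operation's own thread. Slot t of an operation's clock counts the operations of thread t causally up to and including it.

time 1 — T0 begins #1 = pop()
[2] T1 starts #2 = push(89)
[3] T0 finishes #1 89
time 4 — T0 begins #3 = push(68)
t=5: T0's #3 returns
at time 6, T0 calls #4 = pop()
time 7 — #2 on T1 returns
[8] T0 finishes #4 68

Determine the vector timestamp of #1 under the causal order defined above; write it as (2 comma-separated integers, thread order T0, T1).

(1, 1)

#2, invoked 2, has no incoming edges; only T1's bump applies → (0, 1)
invoked at 1, #1 merges VC(#2)=(0, 1) and bumps T0's slot → (1, 1)
invoked at 4, #3 merges VC(#1)=(1, 1) and bumps T0's slot → (2, 1)
invoked at 6, #4 merges VC(#3)=(2, 1) and bumps T0's slot → (3, 1)
target: VC(#1) = (1, 1)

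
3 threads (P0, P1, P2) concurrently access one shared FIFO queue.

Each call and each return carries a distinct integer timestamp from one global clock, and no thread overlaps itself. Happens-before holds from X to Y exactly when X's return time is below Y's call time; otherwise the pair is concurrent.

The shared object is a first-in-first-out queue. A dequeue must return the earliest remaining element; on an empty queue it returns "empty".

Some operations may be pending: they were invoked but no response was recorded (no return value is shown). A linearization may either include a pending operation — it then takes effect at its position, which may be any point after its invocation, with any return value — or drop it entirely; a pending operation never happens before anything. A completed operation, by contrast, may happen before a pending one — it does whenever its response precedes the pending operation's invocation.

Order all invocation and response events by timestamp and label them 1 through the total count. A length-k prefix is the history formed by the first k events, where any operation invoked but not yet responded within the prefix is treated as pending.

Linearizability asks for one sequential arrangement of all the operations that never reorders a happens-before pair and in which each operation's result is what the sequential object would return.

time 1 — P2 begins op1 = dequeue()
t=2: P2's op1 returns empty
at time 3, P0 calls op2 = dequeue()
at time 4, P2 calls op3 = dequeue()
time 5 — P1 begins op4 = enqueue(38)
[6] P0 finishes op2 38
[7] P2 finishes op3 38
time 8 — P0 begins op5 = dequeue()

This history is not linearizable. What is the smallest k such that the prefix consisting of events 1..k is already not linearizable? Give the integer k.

one valid order for events 1..6 is op1, op3, op4, op2:
1. op1 dequeue() → empty, leaving queue <>
2. op3 dequeue() (pending, included), leaving queue <>
3. op4 enqueue(38) (pending, included), leaving queue <38>
4. op2 dequeue() → 38, leaving queue <>
once event 7 joins (op3's response, time 7), exhaustive search finds no witness
no completion choice of the 1 pending operation (op4) rescues it — every subset was tried
e.g. op1, op2, op3 (pending dropped): illegal at step 2, since op2 dequeue() → 38 cannot apply there
e.g. op1, op3, op2 (pending dropped): illegal at step 2, since op3 dequeue() → 38 cannot apply there

7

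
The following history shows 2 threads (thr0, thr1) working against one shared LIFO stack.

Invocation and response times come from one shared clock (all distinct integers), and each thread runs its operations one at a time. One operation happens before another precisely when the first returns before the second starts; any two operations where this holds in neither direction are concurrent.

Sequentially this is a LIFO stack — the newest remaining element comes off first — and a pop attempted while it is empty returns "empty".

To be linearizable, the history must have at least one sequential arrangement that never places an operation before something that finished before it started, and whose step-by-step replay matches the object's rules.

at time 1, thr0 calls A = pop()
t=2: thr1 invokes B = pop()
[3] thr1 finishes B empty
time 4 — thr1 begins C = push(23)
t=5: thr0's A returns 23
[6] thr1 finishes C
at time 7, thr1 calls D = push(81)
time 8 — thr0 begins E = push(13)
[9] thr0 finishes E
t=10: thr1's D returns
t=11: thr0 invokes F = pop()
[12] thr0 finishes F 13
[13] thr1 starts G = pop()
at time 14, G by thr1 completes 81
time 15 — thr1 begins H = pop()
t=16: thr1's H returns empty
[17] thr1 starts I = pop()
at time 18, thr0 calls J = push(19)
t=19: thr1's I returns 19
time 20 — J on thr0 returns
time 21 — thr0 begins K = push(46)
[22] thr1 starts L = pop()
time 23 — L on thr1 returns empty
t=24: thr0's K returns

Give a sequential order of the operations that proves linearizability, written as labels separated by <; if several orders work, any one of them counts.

after step 1 (B pop() → empty): stack <>
after step 2 (C push(23)): stack <23>
after step 3 (A pop() → 23): stack <>
after step 4 (D push(81)): stack <81>
after step 5 (E push(13)): stack <81,13>
after step 6 (F pop() → 13): stack <81>
after step 7 (G pop() → 81): stack <>
after step 8 (H pop() → empty): stack <>
after step 9 (J push(19)): stack <19>
after step 10 (I pop() → 19): stack <>
after step 11 (L pop() → empty): stack <>
after step 12 (K push(46)): stack <46>

B < C < A < D < E < F < G < H < J < I < L < K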